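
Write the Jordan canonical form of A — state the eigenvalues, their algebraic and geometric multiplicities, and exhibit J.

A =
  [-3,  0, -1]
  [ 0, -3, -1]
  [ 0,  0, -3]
J_2(-3) ⊕ J_1(-3)

The characteristic polynomial is
  det(x·I − A) = x^3 + 9*x^2 + 27*x + 27 = (x + 3)^3

Eigenvalues and multiplicities (the geometric multiplicity of λ is n − rank(A − λI), which equals the number of Jordan blocks for λ):
  λ = -3: algebraic multiplicity = 3, geometric multiplicity = 2

Determining the block sizes for each eigenvalue:
  λ = -3: 2 blocks summing to 3 forces exactly one block of size 2 and the rest size 1 → block sizes [2, 1]

Assembling the blocks gives a Jordan form
J =
  [-3,  1,  0]
  [ 0, -3,  0]
  [ 0,  0, -3]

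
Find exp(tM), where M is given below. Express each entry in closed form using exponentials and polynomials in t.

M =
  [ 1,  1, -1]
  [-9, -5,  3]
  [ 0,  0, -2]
e^{tM} =
  [3*t*exp(-2*t) + exp(-2*t), t*exp(-2*t), -t*exp(-2*t)]
  [-9*t*exp(-2*t), -3*t*exp(-2*t) + exp(-2*t), 3*t*exp(-2*t)]
  [0, 0, exp(-2*t)]

Strategy: write M = P · J · P⁻¹ where J is a Jordan canonical form, so e^{tM} = P · e^{tJ} · P⁻¹, and e^{tJ} can be computed block-by-block.

M has Jordan form
J =
  [-2,  1,  0]
  [ 0, -2,  0]
  [ 0,  0, -2]
(up to reordering of blocks).

Per-block formulas:
  For a 1×1 block at λ = -2: exp(t · [-2]) = [e^(-2t)].
  For a 2×2 Jordan block J_2(-2): exp(t · J_2(-2)) = e^(-2t)·(I + t·N), where N is the 2×2 nilpotent shift.

After assembling e^{tJ} and conjugating by P, we get:

e^{tM} =
  [3*t*exp(-2*t) + exp(-2*t), t*exp(-2*t), -t*exp(-2*t)]
  [-9*t*exp(-2*t), -3*t*exp(-2*t) + exp(-2*t), 3*t*exp(-2*t)]
  [0, 0, exp(-2*t)]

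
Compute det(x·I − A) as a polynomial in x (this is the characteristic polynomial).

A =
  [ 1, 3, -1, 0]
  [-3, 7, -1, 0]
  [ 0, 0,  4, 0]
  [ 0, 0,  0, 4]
x^4 - 16*x^3 + 96*x^2 - 256*x + 256

Expanding det(x·I − A) (e.g. by cofactor expansion or by noting that A is similar to its Jordan form J, which has the same characteristic polynomial as A) gives
  χ_A(x) = x^4 - 16*x^3 + 96*x^2 - 256*x + 256
which factors as (x - 4)^4. The eigenvalues (with algebraic multiplicities) are λ = 4 with multiplicity 4.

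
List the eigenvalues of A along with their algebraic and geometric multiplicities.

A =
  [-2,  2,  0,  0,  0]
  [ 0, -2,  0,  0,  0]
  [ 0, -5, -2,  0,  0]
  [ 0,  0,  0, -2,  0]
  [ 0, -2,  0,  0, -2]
λ = -2: alg = 5, geom = 4

Step 1 — factor the characteristic polynomial to read off the algebraic multiplicities:
  χ_A(x) = (x + 2)^5

Step 2 — compute geometric multiplicities via the rank-nullity identity g(λ) = n − rank(A − λI):
  rank(A − (-2)·I) = 1, so dim ker(A − (-2)·I) = n − 1 = 4

Summary:
  λ = -2: algebraic multiplicity = 5, geometric multiplicity = 4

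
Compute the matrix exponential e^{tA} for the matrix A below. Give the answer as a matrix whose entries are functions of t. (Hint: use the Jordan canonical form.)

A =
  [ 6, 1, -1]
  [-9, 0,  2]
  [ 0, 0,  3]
e^{tA} =
  [3*t*exp(3*t) + exp(3*t), t*exp(3*t), -t^2*exp(3*t)/2 - t*exp(3*t)]
  [-9*t*exp(3*t), -3*t*exp(3*t) + exp(3*t), 3*t^2*exp(3*t)/2 + 2*t*exp(3*t)]
  [0, 0, exp(3*t)]

Strategy: write A = P · J · P⁻¹ where J is a Jordan canonical form, so e^{tA} = P · e^{tJ} · P⁻¹, and e^{tJ} can be computed block-by-block.

A has Jordan form
J =
  [3, 1, 0]
  [0, 3, 1]
  [0, 0, 3]
(up to reordering of blocks).

Per-block formulas:
  For a 3×3 Jordan block J_3(3): exp(t · J_3(3)) = e^(3t)·(I + t·N + (t^2/2)·N^2), where N is the 3×3 nilpotent shift.

After assembling e^{tJ} and conjugating by P, we get:

e^{tA} =
  [3*t*exp(3*t) + exp(3*t), t*exp(3*t), -t^2*exp(3*t)/2 - t*exp(3*t)]
  [-9*t*exp(3*t), -3*t*exp(3*t) + exp(3*t), 3*t^2*exp(3*t)/2 + 2*t*exp(3*t)]
  [0, 0, exp(3*t)]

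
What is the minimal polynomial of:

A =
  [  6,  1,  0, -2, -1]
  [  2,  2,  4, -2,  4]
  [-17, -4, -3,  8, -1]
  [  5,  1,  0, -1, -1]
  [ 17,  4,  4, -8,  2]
x^3 - 4*x^2 + 5*x - 2

The characteristic polynomial is χ_A(x) = (x - 2)*(x - 1)^4, so the eigenvalues are known. The minimal polynomial is
  m_A(x) = Π_λ (x − λ)^{k_λ}
where k_λ is the size of the *largest* Jordan block for λ (equivalently, the smallest k with (A − λI)^k v = 0 for every generalised eigenvector v of λ).

  λ = 1: largest Jordan block has size 2, contributing (x − 1)^2
  λ = 2: largest Jordan block has size 1, contributing (x − 2)

So m_A(x) = (x - 2)*(x - 1)^2 = x^3 - 4*x^2 + 5*x - 2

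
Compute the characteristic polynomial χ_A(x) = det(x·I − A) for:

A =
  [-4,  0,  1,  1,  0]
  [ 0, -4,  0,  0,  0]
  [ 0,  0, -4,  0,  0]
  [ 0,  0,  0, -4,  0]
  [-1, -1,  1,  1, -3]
x^5 + 19*x^4 + 144*x^3 + 544*x^2 + 1024*x + 768

Expanding det(x·I − A) (e.g. by cofactor expansion or by noting that A is similar to its Jordan form J, which has the same characteristic polynomial as A) gives
  χ_A(x) = x^5 + 19*x^4 + 144*x^3 + 544*x^2 + 1024*x + 768
which factors as (x + 3)*(x + 4)^4. The eigenvalues (with algebraic multiplicities) are λ = -4 with multiplicity 4, λ = -3 with multiplicity 1.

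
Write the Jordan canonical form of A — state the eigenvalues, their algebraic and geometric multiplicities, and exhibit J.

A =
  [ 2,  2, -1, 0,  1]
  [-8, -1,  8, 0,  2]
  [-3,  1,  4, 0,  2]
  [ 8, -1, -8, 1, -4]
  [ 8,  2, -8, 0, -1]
J_3(1) ⊕ J_2(1)

The characteristic polynomial is
  det(x·I − A) = x^5 - 5*x^4 + 10*x^3 - 10*x^2 + 5*x - 1 = (x - 1)^5

Eigenvalues and multiplicities (the geometric multiplicity of λ is n − rank(A − λI), which equals the number of Jordan blocks for λ):
  λ = 1: algebraic multiplicity = 5, geometric multiplicity = 2

Determining the block sizes for each eigenvalue:
  λ = 1: with am = 5 and gm = 2, the partition is not yet determined (e.g. several partitions of 5 into 2 parts exist). Let N = A − (1)·I. Computing rank(N^1) = 3, rank(N^2) = 1, rank(N^3) = 0; the number of blocks of size ≥ j is rank(N^{j−1}) − rank(N^j), giving [2, 2, 1]. So we have 1 block(s) of size 3, 1 block(s) of size 2 → block sizes [3, 2]

Assembling the blocks gives a Jordan form
J =
  [1, 1, 0, 0, 0]
  [0, 1, 1, 0, 0]
  [0, 0, 1, 0, 0]
  [0, 0, 0, 1, 1]
  [0, 0, 0, 0, 1]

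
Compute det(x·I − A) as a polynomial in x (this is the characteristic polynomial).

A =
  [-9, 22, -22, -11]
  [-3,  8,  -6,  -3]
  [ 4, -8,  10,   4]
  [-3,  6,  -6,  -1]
x^4 - 8*x^3 + 24*x^2 - 32*x + 16

Expanding det(x·I − A) (e.g. by cofactor expansion or by noting that A is similar to its Jordan form J, which has the same characteristic polynomial as A) gives
  χ_A(x) = x^4 - 8*x^3 + 24*x^2 - 32*x + 16
which factors as (x - 2)^4. The eigenvalues (with algebraic multiplicities) are λ = 2 with multiplicity 4.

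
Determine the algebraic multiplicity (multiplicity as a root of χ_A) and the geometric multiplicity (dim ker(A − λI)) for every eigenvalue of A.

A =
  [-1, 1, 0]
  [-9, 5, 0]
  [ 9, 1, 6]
λ = 2: alg = 2, geom = 1; λ = 6: alg = 1, geom = 1

Step 1 — factor the characteristic polynomial to read off the algebraic multiplicities:
  χ_A(x) = (x - 6)*(x - 2)^2

Step 2 — compute geometric multiplicities via the rank-nullity identity g(λ) = n − rank(A − λI):
  rank(A − (2)·I) = 2, so dim ker(A − (2)·I) = n − 2 = 1
  rank(A − (6)·I) = 2, so dim ker(A − (6)·I) = n − 2 = 1

Summary:
  λ = 2: algebraic multiplicity = 2, geometric multiplicity = 1
  λ = 6: algebraic multiplicity = 1, geometric multiplicity = 1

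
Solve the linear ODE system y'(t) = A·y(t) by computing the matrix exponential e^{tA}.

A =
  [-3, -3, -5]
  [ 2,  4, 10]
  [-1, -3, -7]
e^{tA} =
  [-t*exp(-2*t) + exp(-2*t), -3*t*exp(-2*t), -5*t*exp(-2*t)]
  [2*t*exp(-2*t), 6*t*exp(-2*t) + exp(-2*t), 10*t*exp(-2*t)]
  [-t*exp(-2*t), -3*t*exp(-2*t), -5*t*exp(-2*t) + exp(-2*t)]

Strategy: write A = P · J · P⁻¹ where J is a Jordan canonical form, so e^{tA} = P · e^{tJ} · P⁻¹, and e^{tJ} can be computed block-by-block.

A has Jordan form
J =
  [-2,  1,  0]
  [ 0, -2,  0]
  [ 0,  0, -2]
(up to reordering of blocks).

Per-block formulas:
  For a 1×1 block at λ = -2: exp(t · [-2]) = [e^(-2t)].
  For a 2×2 Jordan block J_2(-2): exp(t · J_2(-2)) = e^(-2t)·(I + t·N), where N is the 2×2 nilpotent shift.

After assembling e^{tJ} and conjugating by P, we get:

e^{tA} =
  [-t*exp(-2*t) + exp(-2*t), -3*t*exp(-2*t), -5*t*exp(-2*t)]
  [2*t*exp(-2*t), 6*t*exp(-2*t) + exp(-2*t), 10*t*exp(-2*t)]
  [-t*exp(-2*t), -3*t*exp(-2*t), -5*t*exp(-2*t) + exp(-2*t)]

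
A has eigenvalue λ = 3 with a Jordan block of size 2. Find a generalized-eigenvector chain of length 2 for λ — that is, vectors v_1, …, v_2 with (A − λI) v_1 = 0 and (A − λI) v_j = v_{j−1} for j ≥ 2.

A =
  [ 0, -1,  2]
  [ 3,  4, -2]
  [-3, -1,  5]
A Jordan chain for λ = 3 of length 2:
v_1 = (-3, 3, -3)ᵀ
v_2 = (1, 0, 0)ᵀ

Let N = A − (3)·I. We want v_2 with N^2 v_2 = 0 but N^1 v_2 ≠ 0; then v_{j-1} := N · v_j for j = 2, …, 2.

Pick v_2 = (1, 0, 0)ᵀ.
Then v_1 = N · v_2 = (-3, 3, -3)ᵀ.

Sanity check: (A − (3)·I) v_1 = (0, 0, 0)ᵀ = 0. ✓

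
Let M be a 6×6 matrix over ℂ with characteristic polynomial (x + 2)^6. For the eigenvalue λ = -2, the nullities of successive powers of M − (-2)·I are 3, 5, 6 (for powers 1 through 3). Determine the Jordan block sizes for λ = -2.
Block sizes for λ = -2: [3, 2, 1]

From the dimensions of kernels of powers, the number of Jordan blocks of size at least j is d_j − d_{j−1} where d_j = dim ker(N^j) (with d_0 = 0). Computing the differences gives [3, 2, 1].
The number of blocks of size exactly k is (#blocks of size ≥ k) − (#blocks of size ≥ k + 1), so the partition is: 1 block(s) of size 1, 1 block(s) of size 2, 1 block(s) of size 3.
In nonincreasing order the block sizes are [3, 2, 1].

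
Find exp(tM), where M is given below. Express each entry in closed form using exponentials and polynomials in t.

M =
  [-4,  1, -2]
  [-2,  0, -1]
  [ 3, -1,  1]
e^{tM} =
  [t^2*exp(-t)/2 - 3*t*exp(-t) + exp(-t), t*exp(-t), t^2*exp(-t)/2 - 2*t*exp(-t)]
  [t^2*exp(-t)/2 - 2*t*exp(-t), t*exp(-t) + exp(-t), t^2*exp(-t)/2 - t*exp(-t)]
  [-t^2*exp(-t)/2 + 3*t*exp(-t), -t*exp(-t), -t^2*exp(-t)/2 + 2*t*exp(-t) + exp(-t)]

Strategy: write M = P · J · P⁻¹ where J is a Jordan canonical form, so e^{tM} = P · e^{tJ} · P⁻¹, and e^{tJ} can be computed block-by-block.

M has Jordan form
J =
  [-1,  1,  0]
  [ 0, -1,  1]
  [ 0,  0, -1]
(up to reordering of blocks).

Per-block formulas:
  For a 3×3 Jordan block J_3(-1): exp(t · J_3(-1)) = e^(-1t)·(I + t·N + (t^2/2)·N^2), where N is the 3×3 nilpotent shift.

After assembling e^{tJ} and conjugating by P, we get:

e^{tM} =
  [t^2*exp(-t)/2 - 3*t*exp(-t) + exp(-t), t*exp(-t), t^2*exp(-t)/2 - 2*t*exp(-t)]
  [t^2*exp(-t)/2 - 2*t*exp(-t), t*exp(-t) + exp(-t), t^2*exp(-t)/2 - t*exp(-t)]
  [-t^2*exp(-t)/2 + 3*t*exp(-t), -t*exp(-t), -t^2*exp(-t)/2 + 2*t*exp(-t) + exp(-t)]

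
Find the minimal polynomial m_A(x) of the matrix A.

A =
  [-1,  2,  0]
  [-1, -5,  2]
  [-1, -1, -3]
x^3 + 9*x^2 + 27*x + 27

The characteristic polynomial is χ_A(x) = (x + 3)^3, so the eigenvalues are known. The minimal polynomial is
  m_A(x) = Π_λ (x − λ)^{k_λ}
where k_λ is the size of the *largest* Jordan block for λ (equivalently, the smallest k with (A − λI)^k v = 0 for every generalised eigenvector v of λ).

  λ = -3: largest Jordan block has size 3, contributing (x + 3)^3

So m_A(x) = (x + 3)^3 = x^3 + 9*x^2 + 27*x + 27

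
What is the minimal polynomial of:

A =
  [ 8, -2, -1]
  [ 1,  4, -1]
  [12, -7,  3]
x^3 - 15*x^2 + 75*x - 125

The characteristic polynomial is χ_A(x) = (x - 5)^3, so the eigenvalues are known. The minimal polynomial is
  m_A(x) = Π_λ (x − λ)^{k_λ}
where k_λ is the size of the *largest* Jordan block for λ (equivalently, the smallest k with (A − λI)^k v = 0 for every generalised eigenvector v of λ).

  λ = 5: largest Jordan block has size 3, contributing (x − 5)^3

So m_A(x) = (x - 5)^3 = x^3 - 15*x^2 + 75*x - 125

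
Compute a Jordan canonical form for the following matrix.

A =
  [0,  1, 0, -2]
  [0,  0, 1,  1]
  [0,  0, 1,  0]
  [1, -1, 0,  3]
J_3(1) ⊕ J_1(1)

The characteristic polynomial is
  det(x·I − A) = x^4 - 4*x^3 + 6*x^2 - 4*x + 1 = (x - 1)^4

Eigenvalues and multiplicities (the geometric multiplicity of λ is n − rank(A − λI), which equals the number of Jordan blocks for λ):
  λ = 1: algebraic multiplicity = 4, geometric multiplicity = 2

Determining the block sizes for each eigenvalue:
  λ = 1: with am = 4 and gm = 2, the partition is not yet determined (e.g. several partitions of 4 into 2 parts exist). Let N = A − (1)·I. Computing rank(N^1) = 2, rank(N^2) = 1, rank(N^3) = 0; the number of blocks of size ≥ j is rank(N^{j−1}) − rank(N^j), giving [2, 1, 1]. So we have 1 block(s) of size 3, 1 block(s) of size 1 → block sizes [3, 1]

Assembling the blocks gives a Jordan form
J =
  [1, 1, 0, 0]
  [0, 1, 1, 0]
  [0, 0, 1, 0]
  [0, 0, 0, 1]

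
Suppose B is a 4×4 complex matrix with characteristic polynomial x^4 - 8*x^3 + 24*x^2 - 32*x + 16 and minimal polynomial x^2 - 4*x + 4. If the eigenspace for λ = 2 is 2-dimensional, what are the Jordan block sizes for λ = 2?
Block sizes for λ = 2: [2, 2]

Step 1 — from the characteristic polynomial, algebraic multiplicity of λ = 2 is 4. From dim ker(B − (2)·I) = 2, there are exactly 2 Jordan blocks for λ = 2.
Step 2 — from the minimal polynomial, the factor (x − 2)^2 tells us the largest block for λ = 2 has size 2.
Step 3 — with total size 4, 2 blocks, and largest block 2, the block sizes (in nonincreasing order) are [2, 2].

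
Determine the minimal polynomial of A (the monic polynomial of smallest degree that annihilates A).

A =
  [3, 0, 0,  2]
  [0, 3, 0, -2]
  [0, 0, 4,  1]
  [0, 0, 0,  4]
x^3 - 11*x^2 + 40*x - 48

The characteristic polynomial is χ_A(x) = (x - 4)^2*(x - 3)^2, so the eigenvalues are known. The minimal polynomial is
  m_A(x) = Π_λ (x − λ)^{k_λ}
where k_λ is the size of the *largest* Jordan block for λ (equivalently, the smallest k with (A − λI)^k v = 0 for every generalised eigenvector v of λ).

  λ = 3: largest Jordan block has size 1, contributing (x − 3)
  λ = 4: largest Jordan block has size 2, contributing (x − 4)^2

So m_A(x) = (x - 4)^2*(x - 3) = x^3 - 11*x^2 + 40*x - 48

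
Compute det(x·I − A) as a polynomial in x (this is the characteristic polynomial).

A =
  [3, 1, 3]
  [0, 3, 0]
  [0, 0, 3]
x^3 - 9*x^2 + 27*x - 27

Expanding det(x·I − A) (e.g. by cofactor expansion or by noting that A is similar to its Jordan form J, which has the same characteristic polynomial as A) gives
  χ_A(x) = x^3 - 9*x^2 + 27*x - 27
which factors as (x - 3)^3. The eigenvalues (with algebraic multiplicities) are λ = 3 with multiplicity 3.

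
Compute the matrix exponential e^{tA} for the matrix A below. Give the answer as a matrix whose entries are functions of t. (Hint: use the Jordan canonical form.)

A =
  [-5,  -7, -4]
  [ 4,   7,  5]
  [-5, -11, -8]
e^{tA} =
  [t^2*exp(-2*t)/2 - 3*t*exp(-2*t) + exp(-2*t), t^2*exp(-2*t) - 7*t*exp(-2*t), t^2*exp(-2*t)/2 - 4*t*exp(-2*t)]
  [-t^2*exp(-2*t)/2 + 4*t*exp(-2*t), -t^2*exp(-2*t) + 9*t*exp(-2*t) + exp(-2*t), -t^2*exp(-2*t)/2 + 5*t*exp(-2*t)]
  [t^2*exp(-2*t)/2 - 5*t*exp(-2*t), t^2*exp(-2*t) - 11*t*exp(-2*t), t^2*exp(-2*t)/2 - 6*t*exp(-2*t) + exp(-2*t)]

Strategy: write A = P · J · P⁻¹ where J is a Jordan canonical form, so e^{tA} = P · e^{tJ} · P⁻¹, and e^{tJ} can be computed block-by-block.

A has Jordan form
J =
  [-2,  1,  0]
  [ 0, -2,  1]
  [ 0,  0, -2]
(up to reordering of blocks).

Per-block formulas:
  For a 3×3 Jordan block J_3(-2): exp(t · J_3(-2)) = e^(-2t)·(I + t·N + (t^2/2)·N^2), where N is the 3×3 nilpotent shift.

After assembling e^{tJ} and conjugating by P, we get:

e^{tA} =
  [t^2*exp(-2*t)/2 - 3*t*exp(-2*t) + exp(-2*t), t^2*exp(-2*t) - 7*t*exp(-2*t), t^2*exp(-2*t)/2 - 4*t*exp(-2*t)]
  [-t^2*exp(-2*t)/2 + 4*t*exp(-2*t), -t^2*exp(-2*t) + 9*t*exp(-2*t) + exp(-2*t), -t^2*exp(-2*t)/2 + 5*t*exp(-2*t)]
  [t^2*exp(-2*t)/2 - 5*t*exp(-2*t), t^2*exp(-2*t) - 11*t*exp(-2*t), t^2*exp(-2*t)/2 - 6*t*exp(-2*t) + exp(-2*t)]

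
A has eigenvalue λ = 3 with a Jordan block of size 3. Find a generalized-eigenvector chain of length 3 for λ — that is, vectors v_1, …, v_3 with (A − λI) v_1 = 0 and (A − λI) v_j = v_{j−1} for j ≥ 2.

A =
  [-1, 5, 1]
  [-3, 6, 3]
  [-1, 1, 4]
A Jordan chain for λ = 3 of length 3:
v_1 = (-4, -3, -1)ᵀ
v_2 = (5, 3, 1)ᵀ
v_3 = (0, 1, 0)ᵀ

Let N = A − (3)·I. We want v_3 with N^3 v_3 = 0 but N^2 v_3 ≠ 0; then v_{j-1} := N · v_j for j = 3, …, 2.

Pick v_3 = (0, 1, 0)ᵀ.
Then v_2 = N · v_3 = (5, 3, 1)ᵀ.
Then v_1 = N · v_2 = (-4, -3, -1)ᵀ.

Sanity check: (A − (3)·I) v_1 = (0, 0, 0)ᵀ = 0. ✓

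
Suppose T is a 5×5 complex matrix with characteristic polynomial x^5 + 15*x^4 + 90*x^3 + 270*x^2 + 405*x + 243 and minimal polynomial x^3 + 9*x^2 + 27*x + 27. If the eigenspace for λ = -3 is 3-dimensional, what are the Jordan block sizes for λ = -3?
Block sizes for λ = -3: [3, 1, 1]

Step 1 — from the characteristic polynomial, algebraic multiplicity of λ = -3 is 5. From dim ker(T − (-3)·I) = 3, there are exactly 3 Jordan blocks for λ = -3.
Step 2 — from the minimal polynomial, the factor (x + 3)^3 tells us the largest block for λ = -3 has size 3.
Step 3 — with total size 5, 3 blocks, and largest block 3, the block sizes (in nonincreasing order) are [3, 1, 1].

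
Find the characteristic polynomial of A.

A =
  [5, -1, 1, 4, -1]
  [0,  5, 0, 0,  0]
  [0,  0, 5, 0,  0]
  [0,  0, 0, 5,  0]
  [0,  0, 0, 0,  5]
x^5 - 25*x^4 + 250*x^3 - 1250*x^2 + 3125*x - 3125

Expanding det(x·I − A) (e.g. by cofactor expansion or by noting that A is similar to its Jordan form J, which has the same characteristic polynomial as A) gives
  χ_A(x) = x^5 - 25*x^4 + 250*x^3 - 1250*x^2 + 3125*x - 3125
which factors as (x - 5)^5. The eigenvalues (with algebraic multiplicities) are λ = 5 with multiplicity 5.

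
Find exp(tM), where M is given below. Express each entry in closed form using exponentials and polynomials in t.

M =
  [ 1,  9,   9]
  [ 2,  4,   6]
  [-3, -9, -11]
e^{tM} =
  [3*t*exp(-2*t) + exp(-2*t), 9*t*exp(-2*t), 9*t*exp(-2*t)]
  [2*t*exp(-2*t), 6*t*exp(-2*t) + exp(-2*t), 6*t*exp(-2*t)]
  [-3*t*exp(-2*t), -9*t*exp(-2*t), -9*t*exp(-2*t) + exp(-2*t)]

Strategy: write M = P · J · P⁻¹ where J is a Jordan canonical form, so e^{tM} = P · e^{tJ} · P⁻¹, and e^{tJ} can be computed block-by-block.

M has Jordan form
J =
  [-2,  1,  0]
  [ 0, -2,  0]
  [ 0,  0, -2]
(up to reordering of blocks).

Per-block formulas:
  For a 1×1 block at λ = -2: exp(t · [-2]) = [e^(-2t)].
  For a 2×2 Jordan block J_2(-2): exp(t · J_2(-2)) = e^(-2t)·(I + t·N), where N is the 2×2 nilpotent shift.

After assembling e^{tJ} and conjugating by P, we get:

e^{tM} =
  [3*t*exp(-2*t) + exp(-2*t), 9*t*exp(-2*t), 9*t*exp(-2*t)]
  [2*t*exp(-2*t), 6*t*exp(-2*t) + exp(-2*t), 6*t*exp(-2*t)]
  [-3*t*exp(-2*t), -9*t*exp(-2*t), -9*t*exp(-2*t) + exp(-2*t)]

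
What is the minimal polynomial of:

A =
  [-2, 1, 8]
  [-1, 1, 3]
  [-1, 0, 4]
x^3 - 3*x^2 + 3*x - 1

The characteristic polynomial is χ_A(x) = (x - 1)^3, so the eigenvalues are known. The minimal polynomial is
  m_A(x) = Π_λ (x − λ)^{k_λ}
where k_λ is the size of the *largest* Jordan block for λ (equivalently, the smallest k with (A − λI)^k v = 0 for every generalised eigenvector v of λ).

  λ = 1: largest Jordan block has size 3, contributing (x − 1)^3

So m_A(x) = (x - 1)^3 = x^3 - 3*x^2 + 3*x - 1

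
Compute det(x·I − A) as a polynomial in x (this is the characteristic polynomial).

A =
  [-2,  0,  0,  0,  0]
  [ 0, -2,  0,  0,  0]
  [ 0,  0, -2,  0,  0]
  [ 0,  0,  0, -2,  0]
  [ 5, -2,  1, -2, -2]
x^5 + 10*x^4 + 40*x^3 + 80*x^2 + 80*x + 32

Expanding det(x·I − A) (e.g. by cofactor expansion or by noting that A is similar to its Jordan form J, which has the same characteristic polynomial as A) gives
  χ_A(x) = x^5 + 10*x^4 + 40*x^3 + 80*x^2 + 80*x + 32
which factors as (x + 2)^5. The eigenvalues (with algebraic multiplicities) are λ = -2 with multiplicity 5.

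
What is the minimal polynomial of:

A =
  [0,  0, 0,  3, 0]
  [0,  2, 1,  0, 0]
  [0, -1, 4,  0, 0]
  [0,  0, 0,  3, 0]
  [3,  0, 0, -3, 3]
x^3 - 6*x^2 + 9*x

The characteristic polynomial is χ_A(x) = x*(x - 3)^4, so the eigenvalues are known. The minimal polynomial is
  m_A(x) = Π_λ (x − λ)^{k_λ}
where k_λ is the size of the *largest* Jordan block for λ (equivalently, the smallest k with (A − λI)^k v = 0 for every generalised eigenvector v of λ).

  λ = 0: largest Jordan block has size 1, contributing (x − 0)
  λ = 3: largest Jordan block has size 2, contributing (x − 3)^2

So m_A(x) = x*(x - 3)^2 = x^3 - 6*x^2 + 9*x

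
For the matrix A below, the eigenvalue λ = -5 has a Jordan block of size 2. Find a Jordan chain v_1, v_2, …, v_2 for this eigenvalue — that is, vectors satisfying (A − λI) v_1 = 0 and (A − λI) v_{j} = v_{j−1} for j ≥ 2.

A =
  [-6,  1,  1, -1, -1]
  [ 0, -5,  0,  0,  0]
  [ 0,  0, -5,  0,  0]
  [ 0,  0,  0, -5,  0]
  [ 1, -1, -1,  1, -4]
A Jordan chain for λ = -5 of length 2:
v_1 = (-1, 0, 0, 0, 1)ᵀ
v_2 = (1, 0, 0, 0, 0)ᵀ

Let N = A − (-5)·I. We want v_2 with N^2 v_2 = 0 but N^1 v_2 ≠ 0; then v_{j-1} := N · v_j for j = 2, …, 2.

Pick v_2 = (1, 0, 0, 0, 0)ᵀ.
Then v_1 = N · v_2 = (-1, 0, 0, 0, 1)ᵀ.

Sanity check: (A − (-5)·I) v_1 = (0, 0, 0, 0, 0)ᵀ = 0. ✓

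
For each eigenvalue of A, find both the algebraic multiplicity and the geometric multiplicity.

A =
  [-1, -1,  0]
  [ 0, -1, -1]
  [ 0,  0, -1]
λ = -1: alg = 3, geom = 1

Step 1 — factor the characteristic polynomial to read off the algebraic multiplicities:
  χ_A(x) = (x + 1)^3

Step 2 — compute geometric multiplicities via the rank-nullity identity g(λ) = n − rank(A − λI):
  rank(A − (-1)·I) = 2, so dim ker(A − (-1)·I) = n − 2 = 1

Summary:
  λ = -1: algebraic multiplicity = 3, geometric multiplicity = 1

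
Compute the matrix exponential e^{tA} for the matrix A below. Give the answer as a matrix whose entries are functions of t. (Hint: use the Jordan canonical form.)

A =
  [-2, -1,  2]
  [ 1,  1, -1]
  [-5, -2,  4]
e^{tA} =
  [-t^2*exp(t) - 3*t*exp(t) + exp(t), -t^2*exp(t)/2 - t*exp(t), t^2*exp(t)/2 + 2*t*exp(t)]
  [t^2*exp(t) + t*exp(t), t^2*exp(t)/2 + exp(t), -t^2*exp(t)/2 - t*exp(t)]
  [-t^2*exp(t) - 5*t*exp(t), -t^2*exp(t)/2 - 2*t*exp(t), t^2*exp(t)/2 + 3*t*exp(t) + exp(t)]

Strategy: write A = P · J · P⁻¹ where J is a Jordan canonical form, so e^{tA} = P · e^{tJ} · P⁻¹, and e^{tJ} can be computed block-by-block.

A has Jordan form
J =
  [1, 1, 0]
  [0, 1, 1]
  [0, 0, 1]
(up to reordering of blocks).

Per-block formulas:
  For a 3×3 Jordan block J_3(1): exp(t · J_3(1)) = e^(1t)·(I + t·N + (t^2/2)·N^2), where N is the 3×3 nilpotent shift.

After assembling e^{tJ} and conjugating by P, we get:

e^{tA} =
  [-t^2*exp(t) - 3*t*exp(t) + exp(t), -t^2*exp(t)/2 - t*exp(t), t^2*exp(t)/2 + 2*t*exp(t)]
  [t^2*exp(t) + t*exp(t), t^2*exp(t)/2 + exp(t), -t^2*exp(t)/2 - t*exp(t)]
  [-t^2*exp(t) - 5*t*exp(t), -t^2*exp(t)/2 - 2*t*exp(t), t^2*exp(t)/2 + 3*t*exp(t) + exp(t)]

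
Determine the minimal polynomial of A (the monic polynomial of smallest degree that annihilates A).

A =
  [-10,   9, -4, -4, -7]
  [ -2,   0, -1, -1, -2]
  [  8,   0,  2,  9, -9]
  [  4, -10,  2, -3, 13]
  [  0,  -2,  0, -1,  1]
x^3 + 6*x^2 + 12*x + 8

The characteristic polynomial is χ_A(x) = (x + 2)^5, so the eigenvalues are known. The minimal polynomial is
  m_A(x) = Π_λ (x − λ)^{k_λ}
where k_λ is the size of the *largest* Jordan block for λ (equivalently, the smallest k with (A − λI)^k v = 0 for every generalised eigenvector v of λ).

  λ = -2: largest Jordan block has size 3, contributing (x + 2)^3

So m_A(x) = (x + 2)^3 = x^3 + 6*x^2 + 12*x + 8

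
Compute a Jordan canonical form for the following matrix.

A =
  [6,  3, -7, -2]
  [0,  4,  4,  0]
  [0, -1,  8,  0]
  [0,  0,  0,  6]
J_3(6) ⊕ J_1(6)

The characteristic polynomial is
  det(x·I − A) = x^4 - 24*x^3 + 216*x^2 - 864*x + 1296 = (x - 6)^4

Eigenvalues and multiplicities (the geometric multiplicity of λ is n − rank(A − λI), which equals the number of Jordan blocks for λ):
  λ = 6: algebraic multiplicity = 4, geometric multiplicity = 2

Determining the block sizes for each eigenvalue:
  λ = 6: with am = 4 and gm = 2, the partition is not yet determined (e.g. several partitions of 4 into 2 parts exist). Let N = A − (6)·I. Computing rank(N^1) = 2, rank(N^2) = 1, rank(N^3) = 0; the number of blocks of size ≥ j is rank(N^{j−1}) − rank(N^j), giving [2, 1, 1]. So we have 1 block(s) of size 3, 1 block(s) of size 1 → block sizes [3, 1]

Assembling the blocks gives a Jordan form
J =
  [6, 1, 0, 0]
  [0, 6, 1, 0]
  [0, 0, 6, 0]
  [0, 0, 0, 6]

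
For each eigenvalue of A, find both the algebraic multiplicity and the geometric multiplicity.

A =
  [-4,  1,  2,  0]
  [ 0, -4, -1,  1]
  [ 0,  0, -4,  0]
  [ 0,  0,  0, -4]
λ = -4: alg = 4, geom = 2

Step 1 — factor the characteristic polynomial to read off the algebraic multiplicities:
  χ_A(x) = (x + 4)^4

Step 2 — compute geometric multiplicities via the rank-nullity identity g(λ) = n − rank(A − λI):
  rank(A − (-4)·I) = 2, so dim ker(A − (-4)·I) = n − 2 = 2

Summary:
  λ = -4: algebraic multiplicity = 4, geometric multiplicity = 2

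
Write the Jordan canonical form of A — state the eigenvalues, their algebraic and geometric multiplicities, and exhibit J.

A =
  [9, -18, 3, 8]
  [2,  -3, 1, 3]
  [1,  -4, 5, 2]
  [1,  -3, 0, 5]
J_2(4) ⊕ J_2(4)

The characteristic polynomial is
  det(x·I − A) = x^4 - 16*x^3 + 96*x^2 - 256*x + 256 = (x - 4)^4

Eigenvalues and multiplicities (the geometric multiplicity of λ is n − rank(A − λI), which equals the number of Jordan blocks for λ):
  λ = 4: algebraic multiplicity = 4, geometric multiplicity = 2

Determining the block sizes for each eigenvalue:
  λ = 4: with am = 4 and gm = 2, the partition is not yet determined (e.g. several partitions of 4 into 2 parts exist). Let N = A − (4)·I. Computing rank(N^1) = 2, rank(N^2) = 0; the number of blocks of size ≥ j is rank(N^{j−1}) − rank(N^j), giving [2, 2]. So we have 2 block(s) of size 2 → block sizes [2, 2]

Assembling the blocks gives a Jordan form
J =
  [4, 1, 0, 0]
  [0, 4, 0, 0]
  [0, 0, 4, 1]
  [0, 0, 0, 4]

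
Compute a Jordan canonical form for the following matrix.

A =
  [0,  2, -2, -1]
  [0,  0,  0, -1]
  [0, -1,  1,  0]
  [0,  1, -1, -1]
J_3(0) ⊕ J_1(0)

The characteristic polynomial is
  det(x·I − A) = x^4

Eigenvalues and multiplicities (the geometric multiplicity of λ is n − rank(A − λI), which equals the number of Jordan blocks for λ):
  λ = 0: algebraic multiplicity = 4, geometric multiplicity = 2

Determining the block sizes for each eigenvalue:
  λ = 0: with am = 4 and gm = 2, the partition is not yet determined (e.g. several partitions of 4 into 2 parts exist). Let N = A − (0)·I. Computing rank(N^1) = 2, rank(N^2) = 1, rank(N^3) = 0; the number of blocks of size ≥ j is rank(N^{j−1}) − rank(N^j), giving [2, 1, 1]. So we have 1 block(s) of size 3, 1 block(s) of size 1 → block sizes [3, 1]

Assembling the blocks gives a Jordan form
J =
  [0, 1, 0, 0]
  [0, 0, 1, 0]
  [0, 0, 0, 0]
  [0, 0, 0, 0]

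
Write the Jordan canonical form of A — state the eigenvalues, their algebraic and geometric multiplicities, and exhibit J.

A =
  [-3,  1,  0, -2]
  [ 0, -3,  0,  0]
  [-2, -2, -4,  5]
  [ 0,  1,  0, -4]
J_2(-4) ⊕ J_2(-3)

The characteristic polynomial is
  det(x·I − A) = x^4 + 14*x^3 + 73*x^2 + 168*x + 144 = (x + 3)^2*(x + 4)^2

Eigenvalues and multiplicities (the geometric multiplicity of λ is n − rank(A − λI), which equals the number of Jordan blocks for λ):
  λ = -4: algebraic multiplicity = 2, geometric multiplicity = 1
  λ = -3: algebraic multiplicity = 2, geometric multiplicity = 1

Determining the block sizes for each eigenvalue:
  λ = -4: one block (gm = 1), so the single block has size am = 2 → block sizes [2]
  λ = -3: one block (gm = 1), so the single block has size am = 2 → block sizes [2]

Assembling the blocks gives a Jordan form
J =
  [-4,  1,  0,  0]
  [ 0, -4,  0,  0]
  [ 0,  0, -3,  1]
  [ 0,  0,  0, -3]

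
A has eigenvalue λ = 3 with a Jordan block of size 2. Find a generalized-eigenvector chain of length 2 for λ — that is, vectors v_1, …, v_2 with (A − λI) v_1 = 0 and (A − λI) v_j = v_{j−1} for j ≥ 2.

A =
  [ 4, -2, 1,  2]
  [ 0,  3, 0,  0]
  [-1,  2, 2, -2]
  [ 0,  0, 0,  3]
A Jordan chain for λ = 3 of length 2:
v_1 = (1, 0, -1, 0)ᵀ
v_2 = (1, 0, 0, 0)ᵀ

Let N = A − (3)·I. We want v_2 with N^2 v_2 = 0 but N^1 v_2 ≠ 0; then v_{j-1} := N · v_j for j = 2, …, 2.

Pick v_2 = (1, 0, 0, 0)ᵀ.
Then v_1 = N · v_2 = (1, 0, -1, 0)ᵀ.

Sanity check: (A − (3)·I) v_1 = (0, 0, 0, 0)ᵀ = 0. ✓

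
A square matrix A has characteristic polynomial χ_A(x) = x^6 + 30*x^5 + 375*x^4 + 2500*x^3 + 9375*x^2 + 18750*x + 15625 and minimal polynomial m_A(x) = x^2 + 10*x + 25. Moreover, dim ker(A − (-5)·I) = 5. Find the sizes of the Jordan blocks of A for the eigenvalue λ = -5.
Block sizes for λ = -5: [2, 1, 1, 1, 1]

Step 1 — from the characteristic polynomial, algebraic multiplicity of λ = -5 is 6. From dim ker(A − (-5)·I) = 5, there are exactly 5 Jordan blocks for λ = -5.
Step 2 — from the minimal polynomial, the factor (x + 5)^2 tells us the largest block for λ = -5 has size 2.
Step 3 — with total size 6, 5 blocks, and largest block 2, the block sizes (in nonincreasing order) are [2, 1, 1, 1, 1].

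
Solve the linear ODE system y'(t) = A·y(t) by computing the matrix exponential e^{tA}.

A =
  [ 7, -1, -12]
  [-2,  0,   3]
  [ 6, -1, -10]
e^{tA} =
  [-3*t^2*exp(-t) + 8*t*exp(-t) + exp(-t), 3*t^2*exp(-t)/2 - t*exp(-t), 9*t^2*exp(-t)/2 - 12*t*exp(-t)]
  [-2*t*exp(-t), t*exp(-t) + exp(-t), 3*t*exp(-t)]
  [-2*t^2*exp(-t) + 6*t*exp(-t), t^2*exp(-t) - t*exp(-t), 3*t^2*exp(-t) - 9*t*exp(-t) + exp(-t)]

Strategy: write A = P · J · P⁻¹ where J is a Jordan canonical form, so e^{tA} = P · e^{tJ} · P⁻¹, and e^{tJ} can be computed block-by-block.

A has Jordan form
J =
  [-1,  1,  0]
  [ 0, -1,  1]
  [ 0,  0, -1]
(up to reordering of blocks).

Per-block formulas:
  For a 3×3 Jordan block J_3(-1): exp(t · J_3(-1)) = e^(-1t)·(I + t·N + (t^2/2)·N^2), where N is the 3×3 nilpotent shift.

After assembling e^{tJ} and conjugating by P, we get:

e^{tA} =
  [-3*t^2*exp(-t) + 8*t*exp(-t) + exp(-t), 3*t^2*exp(-t)/2 - t*exp(-t), 9*t^2*exp(-t)/2 - 12*t*exp(-t)]
  [-2*t*exp(-t), t*exp(-t) + exp(-t), 3*t*exp(-t)]
  [-2*t^2*exp(-t) + 6*t*exp(-t), t^2*exp(-t) - t*exp(-t), 3*t^2*exp(-t) - 9*t*exp(-t) + exp(-t)]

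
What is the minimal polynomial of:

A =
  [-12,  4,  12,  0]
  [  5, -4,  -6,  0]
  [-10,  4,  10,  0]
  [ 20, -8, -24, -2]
x^2 + 4*x + 4

The characteristic polynomial is χ_A(x) = (x + 2)^4, so the eigenvalues are known. The minimal polynomial is
  m_A(x) = Π_λ (x − λ)^{k_λ}
where k_λ is the size of the *largest* Jordan block for λ (equivalently, the smallest k with (A − λI)^k v = 0 for every generalised eigenvector v of λ).

  λ = -2: largest Jordan block has size 2, contributing (x + 2)^2

So m_A(x) = (x + 2)^2 = x^2 + 4*x + 4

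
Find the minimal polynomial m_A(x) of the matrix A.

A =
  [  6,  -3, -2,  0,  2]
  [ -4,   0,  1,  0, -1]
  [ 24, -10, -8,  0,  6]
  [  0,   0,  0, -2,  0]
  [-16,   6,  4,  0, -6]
x^3 + 6*x^2 + 12*x + 8

The characteristic polynomial is χ_A(x) = (x + 2)^5, so the eigenvalues are known. The minimal polynomial is
  m_A(x) = Π_λ (x − λ)^{k_λ}
where k_λ is the size of the *largest* Jordan block for λ (equivalently, the smallest k with (A − λI)^k v = 0 for every generalised eigenvector v of λ).

  λ = -2: largest Jordan block has size 3, contributing (x + 2)^3

So m_A(x) = (x + 2)^3 = x^3 + 6*x^2 + 12*x + 8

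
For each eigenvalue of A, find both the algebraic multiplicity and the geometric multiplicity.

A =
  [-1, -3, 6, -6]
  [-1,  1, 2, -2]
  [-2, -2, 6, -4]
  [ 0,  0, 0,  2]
λ = 2: alg = 4, geom = 3

Step 1 — factor the characteristic polynomial to read off the algebraic multiplicities:
  χ_A(x) = (x - 2)^4

Step 2 — compute geometric multiplicities via the rank-nullity identity g(λ) = n − rank(A − λI):
  rank(A − (2)·I) = 1, so dim ker(A − (2)·I) = n − 1 = 3

Summary:
  λ = 2: algebraic multiplicity = 4, geometric multiplicity = 3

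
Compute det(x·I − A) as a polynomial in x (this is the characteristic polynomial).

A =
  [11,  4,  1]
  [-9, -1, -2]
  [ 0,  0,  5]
x^3 - 15*x^2 + 75*x - 125

Expanding det(x·I − A) (e.g. by cofactor expansion or by noting that A is similar to its Jordan form J, which has the same characteristic polynomial as A) gives
  χ_A(x) = x^3 - 15*x^2 + 75*x - 125
which factors as (x - 5)^3. The eigenvalues (with algebraic multiplicities) are λ = 5 with multiplicity 3.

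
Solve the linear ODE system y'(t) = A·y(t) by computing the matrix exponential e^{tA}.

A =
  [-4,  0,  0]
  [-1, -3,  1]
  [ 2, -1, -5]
e^{tA} =
  [exp(-4*t), 0, 0]
  [t^2*exp(-4*t)/2 - t*exp(-4*t), t*exp(-4*t) + exp(-4*t), t*exp(-4*t)]
  [-t^2*exp(-4*t)/2 + 2*t*exp(-4*t), -t*exp(-4*t), -t*exp(-4*t) + exp(-4*t)]

Strategy: write A = P · J · P⁻¹ where J is a Jordan canonical form, so e^{tA} = P · e^{tJ} · P⁻¹, and e^{tJ} can be computed block-by-block.

A has Jordan form
J =
  [-4,  1,  0]
  [ 0, -4,  1]
  [ 0,  0, -4]
(up to reordering of blocks).

Per-block formulas:
  For a 3×3 Jordan block J_3(-4): exp(t · J_3(-4)) = e^(-4t)·(I + t·N + (t^2/2)·N^2), where N is the 3×3 nilpotent shift.

After assembling e^{tJ} and conjugating by P, we get:

e^{tA} =
  [exp(-4*t), 0, 0]
  [t^2*exp(-4*t)/2 - t*exp(-4*t), t*exp(-4*t) + exp(-4*t), t*exp(-4*t)]
  [-t^2*exp(-4*t)/2 + 2*t*exp(-4*t), -t*exp(-4*t), -t*exp(-4*t) + exp(-4*t)]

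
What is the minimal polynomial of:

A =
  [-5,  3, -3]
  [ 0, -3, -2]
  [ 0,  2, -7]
x^2 + 10*x + 25

The characteristic polynomial is χ_A(x) = (x + 5)^3, so the eigenvalues are known. The minimal polynomial is
  m_A(x) = Π_λ (x − λ)^{k_λ}
where k_λ is the size of the *largest* Jordan block for λ (equivalently, the smallest k with (A − λI)^k v = 0 for every generalised eigenvector v of λ).

  λ = -5: largest Jordan block has size 2, contributing (x + 5)^2

So m_A(x) = (x + 5)^2 = x^2 + 10*x + 25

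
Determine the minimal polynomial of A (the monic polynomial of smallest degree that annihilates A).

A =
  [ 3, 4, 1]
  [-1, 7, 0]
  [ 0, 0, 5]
x^3 - 15*x^2 + 75*x - 125

The characteristic polynomial is χ_A(x) = (x - 5)^3, so the eigenvalues are known. The minimal polynomial is
  m_A(x) = Π_λ (x − λ)^{k_λ}
where k_λ is the size of the *largest* Jordan block for λ (equivalently, the smallest k with (A − λI)^k v = 0 for every generalised eigenvector v of λ).

  λ = 5: largest Jordan block has size 3, contributing (x − 5)^3

So m_A(x) = (x - 5)^3 = x^3 - 15*x^2 + 75*x - 125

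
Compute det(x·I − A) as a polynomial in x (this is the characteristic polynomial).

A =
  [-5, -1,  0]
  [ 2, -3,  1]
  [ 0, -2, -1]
x^3 + 9*x^2 + 27*x + 27

Expanding det(x·I − A) (e.g. by cofactor expansion or by noting that A is similar to its Jordan form J, which has the same characteristic polynomial as A) gives
  χ_A(x) = x^3 + 9*x^2 + 27*x + 27
which factors as (x + 3)^3. The eigenvalues (with algebraic multiplicities) are λ = -3 with multiplicity 3.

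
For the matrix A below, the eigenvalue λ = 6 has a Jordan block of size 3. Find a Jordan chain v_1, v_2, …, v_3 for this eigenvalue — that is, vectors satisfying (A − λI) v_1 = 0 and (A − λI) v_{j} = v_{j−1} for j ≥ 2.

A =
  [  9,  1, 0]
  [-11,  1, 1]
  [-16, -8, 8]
A Jordan chain for λ = 6 of length 3:
v_1 = (-2, 6, 8)ᵀ
v_2 = (3, -11, -16)ᵀ
v_3 = (1, 0, 0)ᵀ

Let N = A − (6)·I. We want v_3 with N^3 v_3 = 0 but N^2 v_3 ≠ 0; then v_{j-1} := N · v_j for j = 3, …, 2.

Pick v_3 = (1, 0, 0)ᵀ.
Then v_2 = N · v_3 = (3, -11, -16)ᵀ.
Then v_1 = N · v_2 = (-2, 6, 8)ᵀ.

Sanity check: (A − (6)·I) v_1 = (0, 0, 0)ᵀ = 0. ✓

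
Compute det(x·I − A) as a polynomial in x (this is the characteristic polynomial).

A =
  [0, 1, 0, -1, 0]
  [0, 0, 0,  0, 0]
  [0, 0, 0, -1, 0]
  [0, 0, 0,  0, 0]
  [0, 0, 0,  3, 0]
x^5

Expanding det(x·I − A) (e.g. by cofactor expansion or by noting that A is similar to its Jordan form J, which has the same characteristic polynomial as A) gives
  χ_A(x) = x^5
which factors as x^5. The eigenvalues (with algebraic multiplicities) are λ = 0 with multiplicity 5.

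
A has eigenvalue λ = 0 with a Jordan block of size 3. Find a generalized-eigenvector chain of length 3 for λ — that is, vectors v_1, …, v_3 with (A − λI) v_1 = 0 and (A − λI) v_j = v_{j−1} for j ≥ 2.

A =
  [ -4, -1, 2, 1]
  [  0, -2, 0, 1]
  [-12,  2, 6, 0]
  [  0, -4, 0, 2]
A Jordan chain for λ = 0 of length 3:
v_1 = (-2, 0, -4, 0)ᵀ
v_2 = (-5, -2, -10, -4)ᵀ
v_3 = (1, 1, 0, 0)ᵀ

Let N = A − (0)·I. We want v_3 with N^3 v_3 = 0 but N^2 v_3 ≠ 0; then v_{j-1} := N · v_j for j = 3, …, 2.

Pick v_3 = (1, 1, 0, 0)ᵀ.
Then v_2 = N · v_3 = (-5, -2, -10, -4)ᵀ.
Then v_1 = N · v_2 = (-2, 0, -4, 0)ᵀ.

Sanity check: (A − (0)·I) v_1 = (0, 0, 0, 0)ᵀ = 0. ✓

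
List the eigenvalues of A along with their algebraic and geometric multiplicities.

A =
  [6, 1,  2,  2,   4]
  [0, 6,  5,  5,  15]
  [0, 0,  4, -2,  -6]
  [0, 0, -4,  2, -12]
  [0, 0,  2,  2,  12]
λ = 6: alg = 5, geom = 3

Step 1 — factor the characteristic polynomial to read off the algebraic multiplicities:
  χ_A(x) = (x - 6)^5

Step 2 — compute geometric multiplicities via the rank-nullity identity g(λ) = n − rank(A − λI):
  rank(A − (6)·I) = 2, so dim ker(A − (6)·I) = n − 2 = 3

Summary:
  λ = 6: algebraic multiplicity = 5, geometric multiplicity = 3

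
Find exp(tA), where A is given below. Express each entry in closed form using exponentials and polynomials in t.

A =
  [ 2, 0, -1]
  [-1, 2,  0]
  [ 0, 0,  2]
e^{tA} =
  [exp(2*t), 0, -t*exp(2*t)]
  [-t*exp(2*t), exp(2*t), t^2*exp(2*t)/2]
  [0, 0, exp(2*t)]

Strategy: write A = P · J · P⁻¹ where J is a Jordan canonical form, so e^{tA} = P · e^{tJ} · P⁻¹, and e^{tJ} can be computed block-by-block.

A has Jordan form
J =
  [2, 1, 0]
  [0, 2, 1]
  [0, 0, 2]
(up to reordering of blocks).

Per-block formulas:
  For a 3×3 Jordan block J_3(2): exp(t · J_3(2)) = e^(2t)·(I + t·N + (t^2/2)·N^2), where N is the 3×3 nilpotent shift.

After assembling e^{tJ} and conjugating by P, we get:

e^{tA} =
  [exp(2*t), 0, -t*exp(2*t)]
  [-t*exp(2*t), exp(2*t), t^2*exp(2*t)/2]
  [0, 0, exp(2*t)]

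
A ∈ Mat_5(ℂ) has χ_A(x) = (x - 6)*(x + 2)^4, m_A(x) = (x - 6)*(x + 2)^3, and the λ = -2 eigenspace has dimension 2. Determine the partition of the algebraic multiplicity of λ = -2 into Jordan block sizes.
Block sizes for λ = -2: [3, 1]

Step 1 — from the characteristic polynomial, algebraic multiplicity of λ = -2 is 4. From dim ker(A − (-2)·I) = 2, there are exactly 2 Jordan blocks for λ = -2.
Step 2 — from the minimal polynomial, the factor (x + 2)^3 tells us the largest block for λ = -2 has size 3.
Step 3 — with total size 4, 2 blocks, and largest block 3, the block sizes (in nonincreasing order) are [3, 1].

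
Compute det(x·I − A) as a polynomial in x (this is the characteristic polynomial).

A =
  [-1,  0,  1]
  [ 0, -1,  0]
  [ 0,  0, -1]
x^3 + 3*x^2 + 3*x + 1

Expanding det(x·I − A) (e.g. by cofactor expansion or by noting that A is similar to its Jordan form J, which has the same characteristic polynomial as A) gives
  χ_A(x) = x^3 + 3*x^2 + 3*x + 1
which factors as (x + 1)^3. The eigenvalues (with algebraic multiplicities) are λ = -1 with multiplicity 3.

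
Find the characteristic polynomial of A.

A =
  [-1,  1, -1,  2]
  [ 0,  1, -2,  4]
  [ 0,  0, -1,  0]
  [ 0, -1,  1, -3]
x^4 + 4*x^3 + 6*x^2 + 4*x + 1

Expanding det(x·I − A) (e.g. by cofactor expansion or by noting that A is similar to its Jordan form J, which has the same characteristic polynomial as A) gives
  χ_A(x) = x^4 + 4*x^3 + 6*x^2 + 4*x + 1
which factors as (x + 1)^4. The eigenvalues (with algebraic multiplicities) are λ = -1 with multiplicity 4.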